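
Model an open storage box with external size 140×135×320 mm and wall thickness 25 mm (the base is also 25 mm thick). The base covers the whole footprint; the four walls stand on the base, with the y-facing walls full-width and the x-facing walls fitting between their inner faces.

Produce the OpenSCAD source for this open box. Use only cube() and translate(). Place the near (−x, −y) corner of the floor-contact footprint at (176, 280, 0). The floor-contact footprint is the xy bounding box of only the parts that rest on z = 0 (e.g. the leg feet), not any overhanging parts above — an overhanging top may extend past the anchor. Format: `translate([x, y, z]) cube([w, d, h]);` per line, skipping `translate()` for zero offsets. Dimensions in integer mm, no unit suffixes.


translate([176, 280, 0]) cube([140, 135, 25]);
translate([176, 280, 25]) cube([140, 25, 295]);
translate([176, 390, 25]) cube([140, 25, 295]);
translate([176, 305, 25]) cube([25, 85, 295]);
translate([291, 305, 25]) cube([25, 85, 295]);


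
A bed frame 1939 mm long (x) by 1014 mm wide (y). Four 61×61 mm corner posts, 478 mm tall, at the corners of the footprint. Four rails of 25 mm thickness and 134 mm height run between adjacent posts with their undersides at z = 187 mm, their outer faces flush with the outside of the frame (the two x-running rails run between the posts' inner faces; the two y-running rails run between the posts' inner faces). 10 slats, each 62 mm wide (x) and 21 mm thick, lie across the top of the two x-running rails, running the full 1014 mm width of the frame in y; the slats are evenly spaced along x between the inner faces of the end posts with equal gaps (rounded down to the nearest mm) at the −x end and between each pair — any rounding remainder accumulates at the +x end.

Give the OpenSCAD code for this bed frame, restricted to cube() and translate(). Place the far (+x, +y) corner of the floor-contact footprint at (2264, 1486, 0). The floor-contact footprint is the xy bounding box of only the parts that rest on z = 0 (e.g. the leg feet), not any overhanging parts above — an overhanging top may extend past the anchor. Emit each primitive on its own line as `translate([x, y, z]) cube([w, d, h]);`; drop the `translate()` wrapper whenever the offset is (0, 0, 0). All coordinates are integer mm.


// slat z = rail_z + rail_h = 187 + 134 = 321
// slat gap = ⌊(1817 − 10·62) / 11⌋ = 108
translate([325, 472, 0]) cube([61, 61, 478]);
translate([325, 1425, 0]) cube([61, 61, 478]);
translate([2203, 472, 0]) cube([61, 61, 478]);
translate([2203, 1425, 0]) cube([61, 61, 478]);
translate([386, 472, 187]) cube([1817, 25, 134]);
translate([386, 1461, 187]) cube([1817, 25, 134]);
translate([325, 533, 187]) cube([25, 892, 134]);
translate([2239, 533, 187]) cube([25, 892, 134]);
translate([494, 472, 321]) cube([62, 1014, 21]);
translate([664, 472, 321]) cube([62, 1014, 21]);
translate([834, 472, 321]) cube([62, 1014, 21]);
translate([1004, 472, 321]) cube([62, 1014, 21]);
translate([1174, 472, 321]) cube([62, 1014, 21]);
translate([1344, 472, 321]) cube([62, 1014, 21]);
translate([1514, 472, 321]) cube([62, 1014, 21]);
translate([1684, 472, 321]) cube([62, 1014, 21]);
translate([1854, 472, 321]) cube([62, 1014, 21]);
translate([2024, 472, 321]) cube([62, 1014, 21]);


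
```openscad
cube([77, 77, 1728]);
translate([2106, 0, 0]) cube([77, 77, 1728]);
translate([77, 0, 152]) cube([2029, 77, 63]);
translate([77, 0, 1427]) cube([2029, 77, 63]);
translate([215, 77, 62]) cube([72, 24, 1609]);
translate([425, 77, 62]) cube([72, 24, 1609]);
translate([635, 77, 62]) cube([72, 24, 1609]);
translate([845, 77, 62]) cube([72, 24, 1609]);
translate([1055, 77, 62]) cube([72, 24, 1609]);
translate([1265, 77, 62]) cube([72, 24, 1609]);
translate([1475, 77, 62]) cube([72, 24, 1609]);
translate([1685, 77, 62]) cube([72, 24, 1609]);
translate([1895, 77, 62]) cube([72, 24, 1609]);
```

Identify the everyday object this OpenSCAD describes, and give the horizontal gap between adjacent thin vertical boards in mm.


A fence section. The picket gap is 138 mm.

Two posts, two rails, 9 pickets — a fence section. Span 2029 mm holds 9 pickets of 72 mm with 10 equal gaps: ⌊(2029 − 9·72) / 10⌋ = 138 mm.


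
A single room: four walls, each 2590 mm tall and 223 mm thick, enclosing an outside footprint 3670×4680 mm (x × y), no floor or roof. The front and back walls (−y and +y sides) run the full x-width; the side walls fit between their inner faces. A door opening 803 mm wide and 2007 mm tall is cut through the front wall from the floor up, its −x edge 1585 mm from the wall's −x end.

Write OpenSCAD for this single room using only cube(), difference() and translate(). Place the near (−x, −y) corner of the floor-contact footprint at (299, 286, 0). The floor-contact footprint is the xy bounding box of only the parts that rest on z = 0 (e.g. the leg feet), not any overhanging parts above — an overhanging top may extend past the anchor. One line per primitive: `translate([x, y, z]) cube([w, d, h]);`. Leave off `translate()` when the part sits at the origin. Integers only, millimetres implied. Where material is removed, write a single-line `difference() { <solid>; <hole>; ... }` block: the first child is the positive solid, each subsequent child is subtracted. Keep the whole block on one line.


difference() { translate([299, 286, 0]) cube([3670, 223, 2590]); translate([1884, 286, 0]) cube([803, 223, 2007]); }
translate([299, 4743, 0]) cube([3670, 223, 2590]);
translate([299, 509, 0]) cube([223, 4234, 2590]);
translate([3746, 509, 0]) cube([223, 4234, 2590]);


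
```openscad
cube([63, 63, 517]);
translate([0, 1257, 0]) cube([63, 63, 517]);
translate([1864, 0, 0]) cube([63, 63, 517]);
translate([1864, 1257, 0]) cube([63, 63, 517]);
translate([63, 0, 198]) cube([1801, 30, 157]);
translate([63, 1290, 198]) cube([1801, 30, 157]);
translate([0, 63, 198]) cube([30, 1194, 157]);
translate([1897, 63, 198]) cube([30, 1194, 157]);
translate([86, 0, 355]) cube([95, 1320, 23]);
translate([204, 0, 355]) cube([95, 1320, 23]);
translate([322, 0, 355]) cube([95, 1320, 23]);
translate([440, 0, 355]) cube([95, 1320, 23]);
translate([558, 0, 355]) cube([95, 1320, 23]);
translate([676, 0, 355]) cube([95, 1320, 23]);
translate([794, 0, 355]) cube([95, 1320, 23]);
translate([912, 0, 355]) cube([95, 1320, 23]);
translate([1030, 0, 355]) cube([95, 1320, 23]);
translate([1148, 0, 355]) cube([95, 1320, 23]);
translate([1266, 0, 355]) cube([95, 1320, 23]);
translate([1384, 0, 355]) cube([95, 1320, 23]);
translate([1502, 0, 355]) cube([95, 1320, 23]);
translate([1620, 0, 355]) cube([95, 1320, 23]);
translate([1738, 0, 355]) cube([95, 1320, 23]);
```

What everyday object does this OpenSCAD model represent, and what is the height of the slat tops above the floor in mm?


A bed frame. The slat-top height is 378 mm.

Four posts, four rails, and a row of slats — a bed frame. Slats sit on the rails at z = 198 + 157 = 355; with slat thickness 23, the top is 378 mm.


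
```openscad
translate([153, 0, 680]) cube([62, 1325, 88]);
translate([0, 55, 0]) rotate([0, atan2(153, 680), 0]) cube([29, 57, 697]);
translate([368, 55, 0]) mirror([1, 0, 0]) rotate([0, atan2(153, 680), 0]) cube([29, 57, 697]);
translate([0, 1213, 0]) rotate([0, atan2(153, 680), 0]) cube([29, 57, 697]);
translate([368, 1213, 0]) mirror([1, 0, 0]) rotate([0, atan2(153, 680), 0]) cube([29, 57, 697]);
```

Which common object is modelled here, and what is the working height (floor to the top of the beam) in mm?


A sawhorse. The overall height is 768 mm.

A beam across two mirrored pairs of raked legs — a sawhorse. The beam's underside is at z = 680 (matching the legs' vertical rise in atan2(153, 680)) and the beam is 88 mm tall, so its top is at 680 + 88 = 768 mm. The raked legs top out at the beam's underside, so that is the highest point.


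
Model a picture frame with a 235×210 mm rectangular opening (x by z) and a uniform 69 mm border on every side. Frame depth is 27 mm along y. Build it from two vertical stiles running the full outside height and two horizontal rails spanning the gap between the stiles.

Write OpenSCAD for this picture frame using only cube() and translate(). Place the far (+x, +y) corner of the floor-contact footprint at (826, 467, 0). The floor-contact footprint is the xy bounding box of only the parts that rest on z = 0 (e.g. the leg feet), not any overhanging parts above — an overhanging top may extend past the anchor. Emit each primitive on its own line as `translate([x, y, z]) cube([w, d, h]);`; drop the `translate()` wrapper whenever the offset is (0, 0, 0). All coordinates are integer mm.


translate([453, 440, 0]) cube([69, 27, 348]);
translate([757, 440, 0]) cube([69, 27, 348]);
translate([522, 440, 0]) cube([235, 27, 69]);
translate([522, 440, 279]) cube([235, 27, 69]);


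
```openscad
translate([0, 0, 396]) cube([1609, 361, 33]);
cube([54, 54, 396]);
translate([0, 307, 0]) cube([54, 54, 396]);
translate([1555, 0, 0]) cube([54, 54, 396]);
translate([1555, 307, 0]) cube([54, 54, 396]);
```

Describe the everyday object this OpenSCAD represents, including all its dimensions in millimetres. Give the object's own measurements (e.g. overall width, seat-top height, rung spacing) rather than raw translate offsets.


A bench: a 1609×361 mm seat slab, 33 mm thick, top at z = 429 mm, on four 54×54 mm square legs flush with the seat corners and standing on z = 0.


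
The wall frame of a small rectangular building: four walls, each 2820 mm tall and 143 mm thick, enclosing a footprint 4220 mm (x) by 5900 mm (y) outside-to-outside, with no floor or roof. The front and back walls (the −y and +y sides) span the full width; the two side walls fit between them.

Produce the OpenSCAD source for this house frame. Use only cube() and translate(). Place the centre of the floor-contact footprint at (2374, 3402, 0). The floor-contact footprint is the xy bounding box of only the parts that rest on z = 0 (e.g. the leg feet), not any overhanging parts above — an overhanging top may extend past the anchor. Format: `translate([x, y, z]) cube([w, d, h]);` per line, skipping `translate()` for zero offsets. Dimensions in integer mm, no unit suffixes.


translate([264, 452, 0]) cube([4220, 143, 2820]);
translate([264, 6209, 0]) cube([4220, 143, 2820]);
translate([264, 595, 0]) cube([143, 5614, 2820]);
translate([4341, 595, 0]) cube([143, 5614, 2820]);


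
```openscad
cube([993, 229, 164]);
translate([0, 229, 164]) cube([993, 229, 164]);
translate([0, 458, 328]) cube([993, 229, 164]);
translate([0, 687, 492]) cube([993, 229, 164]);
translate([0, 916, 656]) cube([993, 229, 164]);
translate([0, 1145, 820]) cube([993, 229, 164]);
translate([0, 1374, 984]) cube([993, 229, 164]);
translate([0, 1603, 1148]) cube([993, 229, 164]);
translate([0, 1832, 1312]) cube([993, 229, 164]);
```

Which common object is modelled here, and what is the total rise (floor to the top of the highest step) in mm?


A staircase. The total rise is 1476 mm.

9 identical blocks, each offset up and back from the previous — a staircase. Each step is 164 mm tall and there are 9 of them, so the total rise is 9 × 164 = 1476 mm.


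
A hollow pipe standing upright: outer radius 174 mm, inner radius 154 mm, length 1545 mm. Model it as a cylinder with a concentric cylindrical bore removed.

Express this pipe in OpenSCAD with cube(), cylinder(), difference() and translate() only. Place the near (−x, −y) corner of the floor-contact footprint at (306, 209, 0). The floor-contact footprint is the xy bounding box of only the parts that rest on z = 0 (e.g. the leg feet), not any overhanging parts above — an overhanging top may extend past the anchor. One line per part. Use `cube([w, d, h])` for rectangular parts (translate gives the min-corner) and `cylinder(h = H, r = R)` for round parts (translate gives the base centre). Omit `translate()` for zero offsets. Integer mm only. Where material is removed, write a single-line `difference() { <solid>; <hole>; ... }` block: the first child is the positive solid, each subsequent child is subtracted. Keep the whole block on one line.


difference() { translate([480, 383, 0]) cylinder(h = 1545, r = 174); translate([480, 383, 0]) cylinder(h = 1545, r = 154); }


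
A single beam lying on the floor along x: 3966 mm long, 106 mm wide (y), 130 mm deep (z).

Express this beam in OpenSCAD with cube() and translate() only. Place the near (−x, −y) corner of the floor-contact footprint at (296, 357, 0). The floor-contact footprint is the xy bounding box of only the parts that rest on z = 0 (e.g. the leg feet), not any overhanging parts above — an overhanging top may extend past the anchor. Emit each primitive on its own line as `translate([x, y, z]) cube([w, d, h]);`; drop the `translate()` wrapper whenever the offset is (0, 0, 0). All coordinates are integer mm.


translate([296, 357, 0]) cube([3966, 106, 130]);


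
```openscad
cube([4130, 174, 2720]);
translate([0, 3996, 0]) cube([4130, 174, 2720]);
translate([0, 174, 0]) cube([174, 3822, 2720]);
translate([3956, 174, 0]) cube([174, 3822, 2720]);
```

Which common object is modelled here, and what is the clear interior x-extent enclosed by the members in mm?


A house (or room) frame. The interior width is 3782 mm.

Four 2720 mm walls enclosing a rectangle with no floor or roof — a room or house frame. Outside width is 4130 mm and wall thickness is 174 mm, so the interior width is 4130 − 2 × 174 = 3782 mm.


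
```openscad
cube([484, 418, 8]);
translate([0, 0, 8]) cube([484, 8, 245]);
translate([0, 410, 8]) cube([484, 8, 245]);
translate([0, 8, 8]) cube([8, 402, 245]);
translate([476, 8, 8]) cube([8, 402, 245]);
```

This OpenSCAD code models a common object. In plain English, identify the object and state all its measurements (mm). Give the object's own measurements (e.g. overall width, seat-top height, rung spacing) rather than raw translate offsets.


An open-topped rectangular box: outside dimensions 484×418×253 mm, with a uniform wall and base thickness of 8 mm. The base is a full 484×418 slab on the floor; four walls sit on top of the base. The front and back walls (the −y and +y sides) span the full width; the two side walls fit between them.


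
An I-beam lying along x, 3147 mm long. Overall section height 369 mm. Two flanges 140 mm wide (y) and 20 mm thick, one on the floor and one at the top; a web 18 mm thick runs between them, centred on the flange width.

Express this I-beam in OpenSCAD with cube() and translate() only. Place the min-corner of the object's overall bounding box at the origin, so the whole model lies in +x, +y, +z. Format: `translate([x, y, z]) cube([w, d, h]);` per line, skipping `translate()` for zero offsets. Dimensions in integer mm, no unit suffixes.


cube([3147, 140, 20]);
translate([0, 61, 20]) cube([3147, 18, 329]);
translate([0, 0, 349]) cube([3147, 140, 20]);


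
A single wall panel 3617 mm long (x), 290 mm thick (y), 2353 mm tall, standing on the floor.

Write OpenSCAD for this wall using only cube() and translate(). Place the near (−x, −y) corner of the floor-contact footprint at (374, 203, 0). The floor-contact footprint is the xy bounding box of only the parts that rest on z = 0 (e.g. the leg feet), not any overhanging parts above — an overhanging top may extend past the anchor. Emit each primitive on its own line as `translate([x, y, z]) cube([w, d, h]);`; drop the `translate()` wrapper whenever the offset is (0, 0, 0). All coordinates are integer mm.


translate([374, 203, 0]) cube([3617, 290, 2353]);


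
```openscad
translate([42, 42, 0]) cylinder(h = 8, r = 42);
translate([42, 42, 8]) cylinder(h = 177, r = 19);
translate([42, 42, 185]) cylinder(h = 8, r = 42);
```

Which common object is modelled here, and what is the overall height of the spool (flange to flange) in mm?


A spool. The overall height is 193 mm.

Three coaxial cylinders, large–small–large — a spool. Two 8 mm flanges and a 177 mm core give 8 + 177 + 8 = 193 mm.


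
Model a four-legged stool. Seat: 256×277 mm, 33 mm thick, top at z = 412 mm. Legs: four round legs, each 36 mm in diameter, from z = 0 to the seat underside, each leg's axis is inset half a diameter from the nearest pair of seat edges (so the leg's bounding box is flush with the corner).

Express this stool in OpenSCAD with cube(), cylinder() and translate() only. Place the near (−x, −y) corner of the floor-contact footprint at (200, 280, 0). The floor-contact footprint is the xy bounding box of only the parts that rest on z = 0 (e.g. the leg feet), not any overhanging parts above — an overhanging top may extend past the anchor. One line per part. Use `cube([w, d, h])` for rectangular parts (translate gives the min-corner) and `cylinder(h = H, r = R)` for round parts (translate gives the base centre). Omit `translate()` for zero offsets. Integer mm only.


translate([200, 280, 379]) cube([256, 277, 33]);
translate([218, 298, 0]) cylinder(h = 379, r = 18);
translate([438, 298, 0]) cylinder(h = 379, r = 18);
translate([218, 539, 0]) cylinder(h = 379, r = 18);
translate([438, 539, 0]) cylinder(h = 379, r = 18);


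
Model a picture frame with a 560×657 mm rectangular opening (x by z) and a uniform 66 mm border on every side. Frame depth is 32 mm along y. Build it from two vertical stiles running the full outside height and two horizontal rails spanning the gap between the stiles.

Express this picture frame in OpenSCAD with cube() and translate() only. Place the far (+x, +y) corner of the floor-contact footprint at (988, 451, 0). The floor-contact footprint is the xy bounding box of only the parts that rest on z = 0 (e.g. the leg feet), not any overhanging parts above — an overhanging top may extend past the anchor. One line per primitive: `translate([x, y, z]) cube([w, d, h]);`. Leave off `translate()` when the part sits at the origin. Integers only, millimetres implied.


translate([296, 419, 0]) cube([66, 32, 789]);
translate([922, 419, 0]) cube([66, 32, 789]);
translate([362, 419, 0]) cube([560, 32, 66]);
translate([362, 419, 723]) cube([560, 32, 66]);


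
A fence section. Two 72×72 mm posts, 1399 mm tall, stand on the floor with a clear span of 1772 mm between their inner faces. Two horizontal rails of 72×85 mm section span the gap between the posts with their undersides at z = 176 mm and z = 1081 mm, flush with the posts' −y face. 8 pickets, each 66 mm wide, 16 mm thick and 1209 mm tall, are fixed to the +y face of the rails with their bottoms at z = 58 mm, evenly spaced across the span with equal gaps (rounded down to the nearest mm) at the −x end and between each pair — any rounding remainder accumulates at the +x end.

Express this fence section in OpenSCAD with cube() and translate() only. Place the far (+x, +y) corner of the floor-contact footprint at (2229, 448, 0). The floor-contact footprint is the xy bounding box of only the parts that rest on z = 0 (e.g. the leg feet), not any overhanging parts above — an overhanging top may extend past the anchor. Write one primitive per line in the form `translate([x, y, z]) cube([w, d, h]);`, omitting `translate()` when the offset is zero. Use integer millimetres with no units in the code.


translate([313, 376, 0]) cube([72, 72, 1399]);
translate([2157, 376, 0]) cube([72, 72, 1399]);
translate([385, 376, 176]) cube([1772, 72, 85]);
translate([385, 376, 1081]) cube([1772, 72, 85]);
translate([523, 448, 58]) cube([66, 16, 1209]);
translate([727, 448, 58]) cube([66, 16, 1209]);
translate([931, 448, 58]) cube([66, 16, 1209]);
translate([1135, 448, 58]) cube([66, 16, 1209]);
translate([1339, 448, 58]) cube([66, 16, 1209]);
translate([1543, 448, 58]) cube([66, 16, 1209]);
translate([1747, 448, 58]) cube([66, 16, 1209]);
translate([1951, 448, 58]) cube([66, 16, 1209]);


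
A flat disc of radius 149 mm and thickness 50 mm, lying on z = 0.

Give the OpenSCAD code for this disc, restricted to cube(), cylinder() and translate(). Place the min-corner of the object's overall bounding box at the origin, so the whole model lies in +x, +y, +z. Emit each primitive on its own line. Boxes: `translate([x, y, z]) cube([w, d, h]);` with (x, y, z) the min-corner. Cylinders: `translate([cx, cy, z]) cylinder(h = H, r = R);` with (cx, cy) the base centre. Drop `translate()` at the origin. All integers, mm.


translate([149, 149, 0]) cylinder(h = 50, r = 149);


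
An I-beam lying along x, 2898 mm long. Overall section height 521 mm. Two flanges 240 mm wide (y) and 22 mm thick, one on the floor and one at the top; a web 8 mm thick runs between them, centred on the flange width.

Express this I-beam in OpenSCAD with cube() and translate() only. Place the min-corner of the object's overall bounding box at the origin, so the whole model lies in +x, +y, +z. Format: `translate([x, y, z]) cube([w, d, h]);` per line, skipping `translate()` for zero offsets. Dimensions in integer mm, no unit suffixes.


cube([2898, 240, 22]);
translate([0, 116, 22]) cube([2898, 8, 477]);
translate([0, 0, 499]) cube([2898, 240, 22]);


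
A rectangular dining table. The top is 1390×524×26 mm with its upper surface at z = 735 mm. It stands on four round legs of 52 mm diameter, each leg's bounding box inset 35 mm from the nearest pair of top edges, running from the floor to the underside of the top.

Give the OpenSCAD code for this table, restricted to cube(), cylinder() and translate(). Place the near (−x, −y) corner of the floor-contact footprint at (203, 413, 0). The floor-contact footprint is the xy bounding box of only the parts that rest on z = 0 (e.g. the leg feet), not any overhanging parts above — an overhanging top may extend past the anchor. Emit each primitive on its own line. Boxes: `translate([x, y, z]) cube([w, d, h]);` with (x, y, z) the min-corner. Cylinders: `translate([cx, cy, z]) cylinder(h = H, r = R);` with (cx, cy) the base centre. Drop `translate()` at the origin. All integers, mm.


translate([168, 378, 709]) cube([1390, 524, 26]);
translate([229, 439, 0]) cylinder(h = 709, r = 26);
translate([1497, 439, 0]) cylinder(h = 709, r = 26);
translate([229, 841, 0]) cylinder(h = 709, r = 26);
translate([1497, 841, 0]) cylinder(h = 709, r = 26);


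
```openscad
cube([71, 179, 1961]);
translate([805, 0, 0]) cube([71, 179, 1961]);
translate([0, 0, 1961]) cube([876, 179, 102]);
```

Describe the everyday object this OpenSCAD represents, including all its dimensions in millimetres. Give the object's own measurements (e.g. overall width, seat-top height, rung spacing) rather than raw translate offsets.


A door frame. The clear opening is 734 mm wide and 1961 mm high. Two 71 mm wide jambs, 179 mm deep, stand either side of the opening from the floor to the top of the opening. A 102 mm thick head sits across the top of both jambs, spanning the full outside width of the frame.


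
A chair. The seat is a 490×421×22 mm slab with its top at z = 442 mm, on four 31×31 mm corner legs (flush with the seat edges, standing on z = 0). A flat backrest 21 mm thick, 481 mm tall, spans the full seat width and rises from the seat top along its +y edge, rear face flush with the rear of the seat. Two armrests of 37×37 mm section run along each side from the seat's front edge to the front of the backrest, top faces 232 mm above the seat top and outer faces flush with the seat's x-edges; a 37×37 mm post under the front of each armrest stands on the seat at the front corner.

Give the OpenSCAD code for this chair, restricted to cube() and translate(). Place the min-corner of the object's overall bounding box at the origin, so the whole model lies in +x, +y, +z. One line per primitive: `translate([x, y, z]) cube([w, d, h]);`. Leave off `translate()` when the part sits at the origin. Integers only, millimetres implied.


translate([0, 0, 420]) cube([490, 421, 22]);
cube([31, 31, 420]);
translate([459, 0, 0]) cube([31, 31, 420]);
translate([0, 390, 0]) cube([31, 31, 420]);
translate([459, 390, 0]) cube([31, 31, 420]);
translate([0, 400, 442]) cube([490, 21, 481]);
translate([0, 0, 637]) cube([37, 400, 37]);
translate([453, 0, 637]) cube([37, 400, 37]);
translate([0, 0, 442]) cube([37, 37, 195]);
translate([453, 0, 442]) cube([37, 37, 195]);


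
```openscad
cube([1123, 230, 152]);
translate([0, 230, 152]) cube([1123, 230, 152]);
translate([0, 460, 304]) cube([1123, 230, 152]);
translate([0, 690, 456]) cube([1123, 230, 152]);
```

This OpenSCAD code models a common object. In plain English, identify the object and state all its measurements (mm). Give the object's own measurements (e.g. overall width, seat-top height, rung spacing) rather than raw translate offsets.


A straight staircase of 4 solid steps. Each step is 1123 mm wide (x), 230 mm deep (y, the going) and 152 mm tall (the rise). The first step rests on the floor; each subsequent step sits one going further in +y and one rise higher in +z, directly behind and above the previous step with no overlap.


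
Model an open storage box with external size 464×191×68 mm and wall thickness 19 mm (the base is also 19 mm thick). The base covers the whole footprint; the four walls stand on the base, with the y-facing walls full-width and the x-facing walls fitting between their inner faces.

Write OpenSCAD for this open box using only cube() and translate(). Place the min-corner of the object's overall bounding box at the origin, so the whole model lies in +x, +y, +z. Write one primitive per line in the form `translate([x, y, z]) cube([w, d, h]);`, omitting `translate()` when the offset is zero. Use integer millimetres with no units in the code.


cube([464, 191, 19]);
translate([0, 0, 19]) cube([464, 19, 49]);
translate([0, 172, 19]) cube([464, 19, 49]);
translate([0, 19, 19]) cube([19, 153, 49]);
translate([445, 19, 19]) cube([19, 153, 49]);


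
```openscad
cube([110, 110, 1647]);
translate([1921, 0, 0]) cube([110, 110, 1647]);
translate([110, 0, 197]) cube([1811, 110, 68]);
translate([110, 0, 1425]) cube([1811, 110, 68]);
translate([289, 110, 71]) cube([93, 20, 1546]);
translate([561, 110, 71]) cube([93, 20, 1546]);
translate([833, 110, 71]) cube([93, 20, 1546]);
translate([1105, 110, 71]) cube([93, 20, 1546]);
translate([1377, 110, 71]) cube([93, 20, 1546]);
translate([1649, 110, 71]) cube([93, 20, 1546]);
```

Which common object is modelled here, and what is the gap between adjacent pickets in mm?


A fence section. The picket gap is 179 mm.

Two posts, two rails, 6 pickets — a fence section. Span 1811 mm holds 6 pickets of 93 mm with 7 equal gaps: ⌊(1811 − 6·93) / 7⌋ = 179 mm.


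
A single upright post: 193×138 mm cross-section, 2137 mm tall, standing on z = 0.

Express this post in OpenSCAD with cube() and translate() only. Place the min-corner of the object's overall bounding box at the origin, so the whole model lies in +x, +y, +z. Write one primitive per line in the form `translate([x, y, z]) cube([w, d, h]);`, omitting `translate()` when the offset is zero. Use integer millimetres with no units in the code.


cube([193, 138, 2137]);


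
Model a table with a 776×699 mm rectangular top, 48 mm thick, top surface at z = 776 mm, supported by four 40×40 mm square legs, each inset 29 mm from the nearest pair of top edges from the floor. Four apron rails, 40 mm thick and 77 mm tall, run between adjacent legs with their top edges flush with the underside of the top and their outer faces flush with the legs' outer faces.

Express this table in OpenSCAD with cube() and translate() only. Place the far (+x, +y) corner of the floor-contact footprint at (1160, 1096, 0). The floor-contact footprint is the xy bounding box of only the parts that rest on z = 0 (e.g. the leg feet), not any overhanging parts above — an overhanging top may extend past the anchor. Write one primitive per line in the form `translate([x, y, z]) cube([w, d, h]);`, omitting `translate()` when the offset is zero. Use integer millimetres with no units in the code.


translate([413, 426, 728]) cube([776, 699, 48]);
translate([442, 455, 0]) cube([40, 40, 728]);
translate([1120, 455, 0]) cube([40, 40, 728]);
translate([442, 1056, 0]) cube([40, 40, 728]);
translate([1120, 1056, 0]) cube([40, 40, 728]);
translate([482, 455, 651]) cube([638, 40, 77]);
translate([482, 1056, 651]) cube([638, 40, 77]);
translate([442, 495, 651]) cube([40, 561, 77]);
translate([1120, 495, 651]) cube([40, 561, 77]);


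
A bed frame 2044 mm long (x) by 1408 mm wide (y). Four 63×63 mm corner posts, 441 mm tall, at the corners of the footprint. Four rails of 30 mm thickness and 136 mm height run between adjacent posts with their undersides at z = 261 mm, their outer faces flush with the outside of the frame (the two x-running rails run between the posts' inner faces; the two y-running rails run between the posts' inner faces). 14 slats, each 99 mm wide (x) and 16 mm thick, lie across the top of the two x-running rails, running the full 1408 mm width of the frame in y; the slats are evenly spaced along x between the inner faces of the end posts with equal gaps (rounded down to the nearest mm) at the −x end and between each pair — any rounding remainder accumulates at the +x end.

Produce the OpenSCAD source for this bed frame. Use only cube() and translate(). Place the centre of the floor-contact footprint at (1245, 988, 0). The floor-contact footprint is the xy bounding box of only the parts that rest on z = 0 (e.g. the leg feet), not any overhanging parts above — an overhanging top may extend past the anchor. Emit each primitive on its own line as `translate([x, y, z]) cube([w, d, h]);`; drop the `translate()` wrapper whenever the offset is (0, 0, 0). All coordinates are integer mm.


translate([223, 284, 0]) cube([63, 63, 441]);
translate([223, 1629, 0]) cube([63, 63, 441]);
translate([2204, 284, 0]) cube([63, 63, 441]);
translate([2204, 1629, 0]) cube([63, 63, 441]);
translate([286, 284, 261]) cube([1918, 30, 136]);
translate([286, 1662, 261]) cube([1918, 30, 136]);
translate([223, 347, 261]) cube([30, 1282, 136]);
translate([2237, 347, 261]) cube([30, 1282, 136]);
translate([321, 284, 397]) cube([99, 1408, 16]);
translate([455, 284, 397]) cube([99, 1408, 16]);
translate([589, 284, 397]) cube([99, 1408, 16]);
translate([723, 284, 397]) cube([99, 1408, 16]);
translate([857, 284, 397]) cube([99, 1408, 16]);
translate([991, 284, 397]) cube([99, 1408, 16]);
translate([1125, 284, 397]) cube([99, 1408, 16]);
translate([1259, 284, 397]) cube([99, 1408, 16]);
translate([1393, 284, 397]) cube([99, 1408, 16]);
translate([1527, 284, 397]) cube([99, 1408, 16]);
translate([1661, 284, 397]) cube([99, 1408, 16]);
translate([1795, 284, 397]) cube([99, 1408, 16]);
translate([1929, 284, 397]) cube([99, 1408, 16]);
translate([2063, 284, 397]) cube([99, 1408, 16]);


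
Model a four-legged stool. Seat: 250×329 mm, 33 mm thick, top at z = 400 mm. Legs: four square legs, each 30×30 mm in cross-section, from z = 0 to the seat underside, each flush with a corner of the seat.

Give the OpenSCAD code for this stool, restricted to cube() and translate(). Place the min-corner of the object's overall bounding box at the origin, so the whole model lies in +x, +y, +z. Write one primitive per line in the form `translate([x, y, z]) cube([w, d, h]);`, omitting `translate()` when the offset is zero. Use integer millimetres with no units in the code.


// leg_h = 400 - 33 = 367
translate([0, 0, 367]) cube([250, 329, 33]);
cube([30, 30, 367]);
translate([220, 0, 0]) cube([30, 30, 367]);
translate([0, 299, 0]) cube([30, 30, 367]);
translate([220, 299, 0]) cube([30, 30, 367]);


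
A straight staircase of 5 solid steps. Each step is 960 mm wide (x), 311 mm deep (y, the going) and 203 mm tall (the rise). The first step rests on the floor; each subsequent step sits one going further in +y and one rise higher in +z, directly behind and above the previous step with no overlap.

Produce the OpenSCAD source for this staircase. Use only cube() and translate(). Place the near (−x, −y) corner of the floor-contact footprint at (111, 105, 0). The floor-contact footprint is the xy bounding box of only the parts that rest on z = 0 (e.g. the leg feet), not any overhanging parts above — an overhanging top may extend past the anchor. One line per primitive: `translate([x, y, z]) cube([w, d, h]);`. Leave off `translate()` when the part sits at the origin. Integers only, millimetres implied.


translate([111, 105, 0]) cube([960, 311, 203]);
translate([111, 416, 203]) cube([960, 311, 203]);
translate([111, 727, 406]) cube([960, 311, 203]);
translate([111, 1038, 609]) cube([960, 311, 203]);
translate([111, 1349, 812]) cube([960, 311, 203]);


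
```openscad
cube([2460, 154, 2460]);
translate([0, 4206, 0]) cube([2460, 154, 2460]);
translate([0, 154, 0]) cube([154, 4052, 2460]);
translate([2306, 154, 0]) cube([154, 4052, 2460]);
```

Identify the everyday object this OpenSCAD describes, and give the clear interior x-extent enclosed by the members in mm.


A house (or room) frame. The interior width is 2152 mm.

Four 2460 mm walls enclosing a rectangle with no floor or roof — a room or house frame. Outside width is 2460 mm and wall thickness is 154 mm, so the interior width is 2460 − 2 × 154 = 2152 mm.


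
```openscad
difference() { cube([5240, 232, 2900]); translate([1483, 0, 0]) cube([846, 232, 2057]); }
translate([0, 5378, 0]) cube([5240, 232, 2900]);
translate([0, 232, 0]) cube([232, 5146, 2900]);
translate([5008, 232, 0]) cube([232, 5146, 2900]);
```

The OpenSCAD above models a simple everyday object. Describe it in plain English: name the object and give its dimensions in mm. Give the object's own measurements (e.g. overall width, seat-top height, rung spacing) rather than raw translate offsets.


A single room: four walls, each 2900 mm tall and 232 mm thick, enclosing an outside footprint 5240×5610 mm (x × y), no floor or roof. The front and back walls (−y and +y sides) run the full x-width; the side walls fit between their inner faces. A door opening 846 mm wide and 2057 mm tall is cut through the front wall from the floor up, its −x edge 1483 mm from the wall's −x end.


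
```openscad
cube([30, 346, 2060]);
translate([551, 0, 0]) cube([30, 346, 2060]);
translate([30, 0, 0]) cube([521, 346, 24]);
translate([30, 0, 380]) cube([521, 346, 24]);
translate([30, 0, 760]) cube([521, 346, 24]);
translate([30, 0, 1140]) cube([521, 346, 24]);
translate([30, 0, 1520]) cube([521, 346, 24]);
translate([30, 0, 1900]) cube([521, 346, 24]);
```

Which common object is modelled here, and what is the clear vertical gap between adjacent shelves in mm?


A bookshelf. The clear shelf gap is 356 mm.

Two tall side panels with 6 horizontal boards between them — a bookshelf. The first two shelf undersides are at z = 0 and z = 380; with shelf thickness 24, the clear gap is 380 − 0 − 24 = 356 mm.


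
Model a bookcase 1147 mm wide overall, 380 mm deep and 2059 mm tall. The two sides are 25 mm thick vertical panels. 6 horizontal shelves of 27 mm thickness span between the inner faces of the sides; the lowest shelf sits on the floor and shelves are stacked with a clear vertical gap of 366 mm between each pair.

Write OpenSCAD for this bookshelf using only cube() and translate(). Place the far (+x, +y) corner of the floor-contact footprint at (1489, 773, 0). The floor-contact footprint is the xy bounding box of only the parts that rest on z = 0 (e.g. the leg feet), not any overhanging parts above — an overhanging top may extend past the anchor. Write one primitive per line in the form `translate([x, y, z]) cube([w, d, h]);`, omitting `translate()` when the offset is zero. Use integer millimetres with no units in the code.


translate([342, 393, 0]) cube([25, 380, 2059]);
translate([1464, 393, 0]) cube([25, 380, 2059]);
translate([367, 393, 0]) cube([1097, 380, 27]);
translate([367, 393, 393]) cube([1097, 380, 27]);
translate([367, 393, 786]) cube([1097, 380, 27]);
translate([367, 393, 1179]) cube([1097, 380, 27]);
translate([367, 393, 1572]) cube([1097, 380, 27]);
translate([367, 393, 1965]) cube([1097, 380, 27]);


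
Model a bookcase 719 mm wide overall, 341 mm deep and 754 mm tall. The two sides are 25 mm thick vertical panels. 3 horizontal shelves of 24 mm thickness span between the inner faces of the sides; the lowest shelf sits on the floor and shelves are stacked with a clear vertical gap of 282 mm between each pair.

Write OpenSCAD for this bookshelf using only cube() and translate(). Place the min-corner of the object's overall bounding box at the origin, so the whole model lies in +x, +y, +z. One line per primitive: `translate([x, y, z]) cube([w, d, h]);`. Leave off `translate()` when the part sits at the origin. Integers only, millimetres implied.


cube([25, 341, 754]);
translate([694, 0, 0]) cube([25, 341, 754]);
translate([25, 0, 0]) cube([669, 341, 24]);
translate([25, 0, 306]) cube([669, 341, 24]);
translate([25, 0, 612]) cube([669, 341, 24]);


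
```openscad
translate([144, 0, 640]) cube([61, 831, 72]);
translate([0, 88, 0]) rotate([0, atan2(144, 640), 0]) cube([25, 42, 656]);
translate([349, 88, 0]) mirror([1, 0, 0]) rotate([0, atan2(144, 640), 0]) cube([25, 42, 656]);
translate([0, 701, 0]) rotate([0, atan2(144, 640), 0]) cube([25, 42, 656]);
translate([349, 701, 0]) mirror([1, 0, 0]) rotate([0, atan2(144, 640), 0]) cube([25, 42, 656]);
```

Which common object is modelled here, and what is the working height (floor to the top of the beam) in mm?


A sawhorse. The overall height is 712 mm.

A beam across two mirrored pairs of raked legs — a sawhorse. The beam's underside is at z = 640 (matching the legs' vertical rise in atan2(144, 640)) and the beam is 72 mm tall, so its top is at 640 + 72 = 712 mm. The raked legs top out at the beam's underside, so that is the highest point.


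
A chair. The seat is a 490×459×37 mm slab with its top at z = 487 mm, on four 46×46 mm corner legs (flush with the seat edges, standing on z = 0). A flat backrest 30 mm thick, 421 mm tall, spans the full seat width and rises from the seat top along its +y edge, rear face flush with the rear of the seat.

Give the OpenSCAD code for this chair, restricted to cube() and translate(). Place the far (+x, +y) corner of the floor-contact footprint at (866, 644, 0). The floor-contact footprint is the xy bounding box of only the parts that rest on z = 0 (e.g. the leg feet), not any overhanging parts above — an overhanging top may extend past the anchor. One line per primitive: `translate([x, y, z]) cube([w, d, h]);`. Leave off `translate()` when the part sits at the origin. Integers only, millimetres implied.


translate([376, 185, 450]) cube([490, 459, 37]);
translate([376, 185, 0]) cube([46, 46, 450]);
translate([820, 185, 0]) cube([46, 46, 450]);
translate([376, 598, 0]) cube([46, 46, 450]);
translate([820, 598, 0]) cube([46, 46, 450]);
translate([376, 614, 487]) cube([490, 30, 421]);


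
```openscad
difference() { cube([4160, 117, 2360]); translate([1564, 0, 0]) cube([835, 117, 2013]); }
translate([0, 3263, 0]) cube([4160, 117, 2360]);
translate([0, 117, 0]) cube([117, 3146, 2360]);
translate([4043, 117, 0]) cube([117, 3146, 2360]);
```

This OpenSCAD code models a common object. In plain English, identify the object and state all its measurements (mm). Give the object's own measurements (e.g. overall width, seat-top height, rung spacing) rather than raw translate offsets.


A single room: four walls, each 2360 mm tall and 117 mm thick, enclosing an outside footprint 4160×3380 mm (x × y), no floor or roof. The front and back walls (−y and +y sides) run the full x-width; the side walls fit between their inner faces. A door opening 835 mm wide and 2013 mm tall is cut through the front wall from the floor up, its −x edge 1564 mm from the wall's −x end.


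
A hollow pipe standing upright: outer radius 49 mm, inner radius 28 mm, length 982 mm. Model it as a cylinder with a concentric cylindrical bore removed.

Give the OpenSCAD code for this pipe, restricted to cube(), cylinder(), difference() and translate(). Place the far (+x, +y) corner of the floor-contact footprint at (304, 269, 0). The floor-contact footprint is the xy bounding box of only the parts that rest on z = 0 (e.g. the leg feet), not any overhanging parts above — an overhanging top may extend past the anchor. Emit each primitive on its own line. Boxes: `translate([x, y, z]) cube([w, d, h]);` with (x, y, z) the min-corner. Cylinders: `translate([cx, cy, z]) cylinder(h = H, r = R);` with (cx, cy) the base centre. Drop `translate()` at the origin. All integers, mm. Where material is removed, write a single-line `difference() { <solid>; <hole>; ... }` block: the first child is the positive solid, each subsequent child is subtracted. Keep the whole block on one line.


difference() { translate([255, 220, 0]) cylinder(h = 982, r = 49); translate([255, 220, 0]) cylinder(h = 982, r = 28); }
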